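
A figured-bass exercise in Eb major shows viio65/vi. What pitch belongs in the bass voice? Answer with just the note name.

D

The applied chord viio65/vi is rooted on B: B-D-F-Ab.
The figure 65 means first inversion — the third is in the bass.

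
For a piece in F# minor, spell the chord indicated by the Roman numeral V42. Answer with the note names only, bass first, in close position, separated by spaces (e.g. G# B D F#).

B C# E# G#

In F# minor, scale degree 5 is C#. The dominant is major (leading tone raised), so V is a dominant seventh chord.
Stacking thirds from C# gives C#-E#-G#-B.
The figured bass 42 indicates third inversion, placing the seventh (B) in the bass: B-C#-E#-G#.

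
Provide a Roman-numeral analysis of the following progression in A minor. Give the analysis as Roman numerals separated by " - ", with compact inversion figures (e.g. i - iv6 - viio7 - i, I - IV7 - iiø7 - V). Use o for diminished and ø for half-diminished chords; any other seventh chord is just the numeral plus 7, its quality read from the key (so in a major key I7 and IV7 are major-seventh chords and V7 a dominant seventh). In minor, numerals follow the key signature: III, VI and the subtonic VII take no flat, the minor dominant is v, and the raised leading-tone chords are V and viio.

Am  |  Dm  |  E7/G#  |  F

Am: root A is the tonic; minor triad there is i.
Dm has root D, degree 4 in A minor, so iv.
E7/G#: root E is the dominant; dominant seventh chord there is V65.
F: major triad on F = scale degree 6 → VI.

i - iv - V65 - VI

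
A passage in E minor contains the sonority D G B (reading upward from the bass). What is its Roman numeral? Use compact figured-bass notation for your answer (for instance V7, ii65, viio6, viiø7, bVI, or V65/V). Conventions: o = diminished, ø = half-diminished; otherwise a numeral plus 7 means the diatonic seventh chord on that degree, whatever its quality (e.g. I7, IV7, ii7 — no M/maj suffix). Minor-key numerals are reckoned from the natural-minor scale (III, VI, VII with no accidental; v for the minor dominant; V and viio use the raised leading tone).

The pitches G-B-D form a major triad rooted on G.
G is scale degree 3 in E minor, and a major triad on that degree is written III.
With D in the bass the chord is in second inversion, so the figured bass is 64.

III64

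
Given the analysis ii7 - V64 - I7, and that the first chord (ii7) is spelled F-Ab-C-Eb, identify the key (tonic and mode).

The anchor chord is a minor seventh chord on F, labeled ii7.
If F is scale degree 2 and the mode makes that degree carry a minor seventh chord, the tonic is Eb and the mode is major.

Eb major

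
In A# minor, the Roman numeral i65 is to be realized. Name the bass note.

C#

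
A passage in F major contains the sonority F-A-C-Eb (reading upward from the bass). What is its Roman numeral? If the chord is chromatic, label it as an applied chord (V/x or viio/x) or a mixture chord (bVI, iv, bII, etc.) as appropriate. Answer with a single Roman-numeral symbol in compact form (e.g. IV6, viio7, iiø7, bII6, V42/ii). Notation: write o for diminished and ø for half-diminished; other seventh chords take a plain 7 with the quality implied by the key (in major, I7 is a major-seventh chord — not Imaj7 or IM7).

V7/IV

The pitches F-A-C-Eb form a dominant seventh chord rooted on F.
F is not a diatonic chord root with this quality in F major, but it lies a perfect fifth above Bb (IV), so the chord functions as an applied dominant of IV.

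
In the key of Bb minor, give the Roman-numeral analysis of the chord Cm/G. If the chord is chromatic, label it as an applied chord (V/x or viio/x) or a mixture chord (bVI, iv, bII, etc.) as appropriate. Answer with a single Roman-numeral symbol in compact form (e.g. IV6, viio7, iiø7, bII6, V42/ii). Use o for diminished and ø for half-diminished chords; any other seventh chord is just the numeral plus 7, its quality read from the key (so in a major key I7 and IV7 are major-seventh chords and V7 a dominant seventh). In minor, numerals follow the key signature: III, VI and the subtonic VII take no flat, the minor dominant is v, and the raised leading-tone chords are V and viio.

The pitches C-Eb-G form a minor triad rooted on C.
C is the second degree of Bb minor. This is the minor supertonic, borrowed from the parallel major (the Dorian ii).
With G in the bass the chord is in second inversion, so the figured bass is 64.

ii64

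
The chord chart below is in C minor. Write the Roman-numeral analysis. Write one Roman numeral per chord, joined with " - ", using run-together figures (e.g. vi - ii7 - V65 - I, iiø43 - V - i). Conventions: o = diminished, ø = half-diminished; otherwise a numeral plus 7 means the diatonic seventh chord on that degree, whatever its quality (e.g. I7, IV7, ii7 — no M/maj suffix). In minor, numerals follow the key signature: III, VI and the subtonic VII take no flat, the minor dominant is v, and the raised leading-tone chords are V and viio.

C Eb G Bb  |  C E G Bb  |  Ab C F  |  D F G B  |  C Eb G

C-Eb-G-Bb has root C, degree 1 in C minor, so i7.
C-E-G-Bb: chromatic; C is V of iv, so V7/iv.
Ab-C-F: root F is the subdominant; minor triad there is iv6.
D-F-G-B: root G is the dominant; dominant seventh chord there is V43.
C-Eb-G: root C is the tonic; minor triad there is i.

i7 - V7/iv - iv6 - V43 - i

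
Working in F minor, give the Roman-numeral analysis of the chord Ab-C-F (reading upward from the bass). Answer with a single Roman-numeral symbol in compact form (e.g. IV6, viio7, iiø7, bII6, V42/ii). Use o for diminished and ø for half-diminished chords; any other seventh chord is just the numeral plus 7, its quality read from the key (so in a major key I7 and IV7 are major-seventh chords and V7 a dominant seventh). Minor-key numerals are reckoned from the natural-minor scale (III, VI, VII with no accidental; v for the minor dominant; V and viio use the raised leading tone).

The pitches F-Ab-C form a minor triad rooted on F.
F is scale degree 1 in F minor, and a minor triad on that degree is written i.
With Ab in the bass the chord is in first inversion, so the figured bass is 6.

i6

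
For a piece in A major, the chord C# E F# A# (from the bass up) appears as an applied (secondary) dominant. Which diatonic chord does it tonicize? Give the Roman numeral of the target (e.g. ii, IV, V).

The chord is a dominant seventh chord on F#.
A dominant resolves down a perfect fifth: F# → B. In A major, B is scale degree 2, i.e. ii.

ii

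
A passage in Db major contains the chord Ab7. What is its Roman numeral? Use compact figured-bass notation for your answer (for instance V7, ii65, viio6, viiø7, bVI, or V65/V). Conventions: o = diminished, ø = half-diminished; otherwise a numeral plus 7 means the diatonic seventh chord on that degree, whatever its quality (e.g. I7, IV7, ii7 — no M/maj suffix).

V7

Stacked in thirds the chord is Ab-C-Eb-Gb: a dominant seventh chord on Ab.
In Db major, Ab is the dominant; the diatonic dominant seventh chord there is V7.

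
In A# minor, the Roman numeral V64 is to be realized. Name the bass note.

V in A# minor has root E#; the chord is E#-G##-B#.
The figure 64 means second inversion — the fifth is in the bass.

B#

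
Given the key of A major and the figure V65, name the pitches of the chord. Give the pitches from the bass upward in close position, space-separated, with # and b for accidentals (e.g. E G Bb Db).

G# B D E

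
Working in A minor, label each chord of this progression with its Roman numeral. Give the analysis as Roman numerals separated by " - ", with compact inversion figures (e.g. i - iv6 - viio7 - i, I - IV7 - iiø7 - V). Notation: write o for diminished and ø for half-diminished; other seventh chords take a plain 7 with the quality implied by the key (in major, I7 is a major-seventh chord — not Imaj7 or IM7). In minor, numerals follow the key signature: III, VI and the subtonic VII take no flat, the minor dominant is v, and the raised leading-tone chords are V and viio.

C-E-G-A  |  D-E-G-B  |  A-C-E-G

i65 - v42 - i7

C-E-G-A: minor seventh chord on A = scale degree 1 → i65.
D-E-G-B: minor seventh chord on E = scale degree 5 → v42.
A-C-E-G: minor seventh chord on A = scale degree 1 → i7.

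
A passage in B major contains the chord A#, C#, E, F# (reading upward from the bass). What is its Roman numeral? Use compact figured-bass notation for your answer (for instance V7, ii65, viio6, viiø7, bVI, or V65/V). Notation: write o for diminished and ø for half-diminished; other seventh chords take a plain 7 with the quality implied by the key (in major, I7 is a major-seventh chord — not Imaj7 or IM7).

V65

The pitches F#-A#-C#-E form a dominant seventh chord rooted on F#.
In B major, F# is the dominant; the diatonic dominant seventh chord there is V7.
With A# in the bass the chord is in first inversion, so the figured bass is 65.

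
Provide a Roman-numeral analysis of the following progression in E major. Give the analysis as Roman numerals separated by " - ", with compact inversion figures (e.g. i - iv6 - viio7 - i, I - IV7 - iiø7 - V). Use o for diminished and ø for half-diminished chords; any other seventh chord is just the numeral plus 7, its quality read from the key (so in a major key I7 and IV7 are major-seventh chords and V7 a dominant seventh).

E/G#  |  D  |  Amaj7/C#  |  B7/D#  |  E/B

E/G# has root E, degree 1 in E major, so I6.
D: D with this quality isn't in the key; it's bVII, borrowed from the parallel minor.
Amaj7/C# has root A, degree 4 in E major, so IV65.
B7/D#: dominant seventh chord on B = scale degree 5 → V65.
E/B: major triad on E = scale degree 1 → I64.

I6 - bVII - IV65 - V65 - I64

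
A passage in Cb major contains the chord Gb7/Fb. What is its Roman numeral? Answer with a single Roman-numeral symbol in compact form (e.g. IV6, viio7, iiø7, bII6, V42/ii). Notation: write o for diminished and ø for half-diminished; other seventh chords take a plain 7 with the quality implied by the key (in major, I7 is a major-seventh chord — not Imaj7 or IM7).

V42

The pitches Gb-Bb-Db-Fb form a dominant seventh chord rooted on Gb.
Gb is scale degree 5 in Cb major, and a dominant seventh chord on that degree is written V7.
With Fb in the bass the chord is in third inversion, so the figured bass is 42.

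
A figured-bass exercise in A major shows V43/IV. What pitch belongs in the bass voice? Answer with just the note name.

E

The applied chord V43/IV is rooted on A: A-C#-E-G.
The figure 43 means second inversion — the fifth is in the bass.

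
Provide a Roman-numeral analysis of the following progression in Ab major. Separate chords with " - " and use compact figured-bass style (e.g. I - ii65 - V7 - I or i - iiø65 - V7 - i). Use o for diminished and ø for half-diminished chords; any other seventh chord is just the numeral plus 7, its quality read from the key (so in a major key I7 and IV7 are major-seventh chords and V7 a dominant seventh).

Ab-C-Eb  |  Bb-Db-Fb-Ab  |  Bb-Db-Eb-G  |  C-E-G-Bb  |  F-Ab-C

I - iiø7 - V43 - V7/vi - vi

Ab-C-Eb has root Ab, degree 1 in Ab major, so I.
Bb-Db-Fb-Ab is non-diatonic — iiø7, a mixture chord from Ab minor.
Bb-Db-Eb-G: dominant seventh chord on Eb = scale degree 5 → V43.
C-E-G-Bb is the secondary dominant of vi (dominant seventh chord on C): V7/vi.
F-Ab-C: minor triad on F = scale degree 6 → vi.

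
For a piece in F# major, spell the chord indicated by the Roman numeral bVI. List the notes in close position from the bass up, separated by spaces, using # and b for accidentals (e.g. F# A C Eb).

D F# A

Scale degree 6 in F# major is D#; lowering it a half step gives D. bVI is a major triad on the lowered sixth degree, borrowed from the parallel minor.
So the chord is D-F#-A, a major triad.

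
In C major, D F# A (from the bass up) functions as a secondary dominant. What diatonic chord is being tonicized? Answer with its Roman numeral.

V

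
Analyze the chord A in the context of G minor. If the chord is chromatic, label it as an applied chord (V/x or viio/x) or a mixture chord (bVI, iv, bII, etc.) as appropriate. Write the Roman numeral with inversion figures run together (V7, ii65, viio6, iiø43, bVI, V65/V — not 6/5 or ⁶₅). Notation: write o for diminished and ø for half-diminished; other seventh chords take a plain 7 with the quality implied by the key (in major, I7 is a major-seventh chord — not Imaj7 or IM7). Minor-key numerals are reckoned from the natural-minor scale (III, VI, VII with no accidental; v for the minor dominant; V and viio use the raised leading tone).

The pitches A-C#-E form a major triad rooted on A.
A is not a diatonic chord root with this quality in G minor, but it lies a perfect fifth above D (V), so the chord functions as an applied dominant of V.

V/V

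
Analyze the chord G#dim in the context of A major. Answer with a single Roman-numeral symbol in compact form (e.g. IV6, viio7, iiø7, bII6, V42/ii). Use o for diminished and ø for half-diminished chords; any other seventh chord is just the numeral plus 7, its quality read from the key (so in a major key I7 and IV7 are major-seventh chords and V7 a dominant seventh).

viio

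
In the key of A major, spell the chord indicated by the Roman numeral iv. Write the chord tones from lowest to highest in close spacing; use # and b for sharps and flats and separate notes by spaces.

D F A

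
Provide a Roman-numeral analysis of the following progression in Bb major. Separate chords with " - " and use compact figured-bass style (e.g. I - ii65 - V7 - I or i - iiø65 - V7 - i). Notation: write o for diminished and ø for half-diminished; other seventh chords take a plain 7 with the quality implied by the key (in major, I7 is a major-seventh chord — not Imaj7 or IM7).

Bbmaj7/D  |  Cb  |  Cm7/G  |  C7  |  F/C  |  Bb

Bbmaj7/D: root Bb is the tonic; major seventh chord there is I65.
Cb: Cb with this quality isn't in the key; a major triad on b2 is the Neapolitan chord, bII.
Cm7/G has root C, degree 2 in Bb major, so ii43.
C7 is the secondary dominant of V (dominant seventh chord on C): V7/V.
F/C: major triad on F = scale degree 5 → V64.
Bb has root Bb, degree 1 in Bb major, so I.

I65 - bII - ii43 - V7/V - V64 - I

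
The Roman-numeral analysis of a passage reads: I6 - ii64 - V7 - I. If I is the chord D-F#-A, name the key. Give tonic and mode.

D major

The chord D is a major triad rooted on D; its label is I.
If D is scale degree 1 and the mode makes that degree carry a major triad, the tonic is D and the mode is major.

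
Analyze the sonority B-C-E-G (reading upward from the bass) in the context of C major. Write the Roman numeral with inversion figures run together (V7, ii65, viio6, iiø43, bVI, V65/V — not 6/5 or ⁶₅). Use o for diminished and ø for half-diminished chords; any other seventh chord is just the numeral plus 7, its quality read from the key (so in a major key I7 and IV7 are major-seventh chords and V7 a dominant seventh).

The pitches C-E-G-B form a major seventh chord rooted on C.
In C major, C is the tonic; the diatonic major seventh chord there is I7.
With B in the bass the chord is in third inversion, so the figured bass is 42.

I42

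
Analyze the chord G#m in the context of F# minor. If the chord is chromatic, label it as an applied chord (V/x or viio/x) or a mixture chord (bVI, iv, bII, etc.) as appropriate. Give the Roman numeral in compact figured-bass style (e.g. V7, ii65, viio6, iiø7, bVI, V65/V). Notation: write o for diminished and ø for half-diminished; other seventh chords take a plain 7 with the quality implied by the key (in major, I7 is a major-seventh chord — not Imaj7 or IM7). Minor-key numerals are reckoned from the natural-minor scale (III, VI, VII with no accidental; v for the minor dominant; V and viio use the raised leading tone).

Stacked in thirds the chord is G#-B-D#: a minor triad on G#.
G# is the second degree of F# minor. This is the minor supertonic, borrowed from the parallel major (the Dorian ii).

ii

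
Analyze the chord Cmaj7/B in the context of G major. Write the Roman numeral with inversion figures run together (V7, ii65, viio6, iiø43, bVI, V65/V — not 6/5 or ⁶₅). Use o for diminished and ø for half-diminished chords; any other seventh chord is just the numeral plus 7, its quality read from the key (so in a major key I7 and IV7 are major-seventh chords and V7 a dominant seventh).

Stacked in thirds the chord is C-E-G-B: a major seventh chord on C.
C is scale degree 4 in G major, and a major seventh chord on that degree is written IV7.
With B in the bass the chord is in third inversion, so the figured bass is 42.

IV42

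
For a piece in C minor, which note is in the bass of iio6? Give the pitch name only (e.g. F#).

F

iio in C minor has root D; the chord is D-F-Ab.
The figure 6 means first inversion — the third is in the bass.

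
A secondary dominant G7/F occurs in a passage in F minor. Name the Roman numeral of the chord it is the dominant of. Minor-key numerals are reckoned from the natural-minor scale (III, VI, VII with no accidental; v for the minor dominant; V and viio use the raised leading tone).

V

The chord is a dominant seventh chord on G.
A dominant resolves down a perfect fifth: G → C. In F minor, C is scale degree 5, i.e. V.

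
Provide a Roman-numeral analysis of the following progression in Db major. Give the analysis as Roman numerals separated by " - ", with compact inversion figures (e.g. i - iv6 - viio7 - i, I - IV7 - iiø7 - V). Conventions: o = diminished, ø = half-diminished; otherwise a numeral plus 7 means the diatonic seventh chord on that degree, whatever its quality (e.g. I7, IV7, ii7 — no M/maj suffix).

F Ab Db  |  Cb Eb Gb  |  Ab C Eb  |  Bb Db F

I6 - bVII - V - vi

F-Ab-Db: root Db is the tonic; major triad there is I6.
Cb-Eb-Gb is non-diatonic — bVII, a mixture chord from Db minor.
Ab-C-Eb: root Ab is the dominant; major triad there is V.
Bb-Db-F: minor triad on Bb = scale degree 6 → vi.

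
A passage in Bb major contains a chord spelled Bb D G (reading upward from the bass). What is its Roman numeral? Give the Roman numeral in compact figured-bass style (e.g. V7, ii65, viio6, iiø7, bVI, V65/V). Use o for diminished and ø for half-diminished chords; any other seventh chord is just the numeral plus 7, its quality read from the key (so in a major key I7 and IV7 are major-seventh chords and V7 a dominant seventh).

Stacked in thirds the chord is G-Bb-D: a minor triad on G.
In Bb major, G is the submediant; the diatonic minor triad there is vi.
With Bb in the bass the chord is in first inversion, so the figured bass is 6.

vi6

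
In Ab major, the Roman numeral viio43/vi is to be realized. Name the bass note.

Bb

The applied chord viio43/vi is rooted on E: E-G-Bb-Db.
The figure 43 means second inversion — the fifth is in the bass.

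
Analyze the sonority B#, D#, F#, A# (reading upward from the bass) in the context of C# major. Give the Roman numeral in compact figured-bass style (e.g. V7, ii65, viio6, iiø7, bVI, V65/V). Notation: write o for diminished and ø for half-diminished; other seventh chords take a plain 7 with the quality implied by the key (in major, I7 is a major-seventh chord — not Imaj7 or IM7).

Stacked in thirds the chord is B#-D#-F#-A#: a half-diminished seventh chord on B#.
In C# major, B# is the leading tone; the diatonic half-diminished seventh chord there is viiø7.

viiø7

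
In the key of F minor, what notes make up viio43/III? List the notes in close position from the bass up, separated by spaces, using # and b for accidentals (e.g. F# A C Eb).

The slash marks an applied leading-tone chord: viio of III. In F minor, III is Ab, so the leading tone to it is G, a half step below.
Building a fully diminished seventh chord on G gives G-Bb-Db-Fb.
The figured bass 43 indicates second inversion, placing the fifth (Db) in the bass: Db-Fb-G-Bb.

Db Fb G Bb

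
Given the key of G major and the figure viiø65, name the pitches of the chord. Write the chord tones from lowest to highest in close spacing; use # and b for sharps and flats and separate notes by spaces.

A C E F#

The numeral's case and figure indicate a half-diminished seventh chord. In G major its root, the seventh degree, is F#.
Stacking thirds from F# gives F#-A-C-E.
With the 65 figure the chord is in first inversion; from the bass A upward in close position it reads A-C-E-F#.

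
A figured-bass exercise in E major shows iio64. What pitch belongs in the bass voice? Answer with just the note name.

iio in E major has root F#; the chord is F#-A-C.
The figure 64 means second inversion — the fifth is in the bass.

C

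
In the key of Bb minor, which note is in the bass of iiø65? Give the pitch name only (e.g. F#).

iiø in Bb minor has root C; the chord is C-Eb-Gb-Bb.
The figure 65 means first inversion — the third is in the bass.

Eb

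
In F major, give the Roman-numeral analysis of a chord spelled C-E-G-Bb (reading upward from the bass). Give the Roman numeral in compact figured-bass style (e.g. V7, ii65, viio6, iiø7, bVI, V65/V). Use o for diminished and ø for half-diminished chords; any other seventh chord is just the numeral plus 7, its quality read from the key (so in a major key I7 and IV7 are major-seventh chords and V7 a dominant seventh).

V7

The pitches C-E-G-Bb form a dominant seventh chord rooted on C.
C is scale degree 5 in F major, and a dominant seventh chord on that degree is written V7.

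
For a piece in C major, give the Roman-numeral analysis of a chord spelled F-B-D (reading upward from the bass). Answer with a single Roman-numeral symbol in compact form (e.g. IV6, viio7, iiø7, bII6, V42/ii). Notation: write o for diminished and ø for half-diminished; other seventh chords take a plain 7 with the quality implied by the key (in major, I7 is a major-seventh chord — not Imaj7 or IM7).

Stacked in thirds the chord is B-D-F: a diminished triad on B.
In C major, B is the leading tone; the diatonic diminished triad there is viio.
With F in the bass the chord is in second inversion, so the figured bass is 64.

viio64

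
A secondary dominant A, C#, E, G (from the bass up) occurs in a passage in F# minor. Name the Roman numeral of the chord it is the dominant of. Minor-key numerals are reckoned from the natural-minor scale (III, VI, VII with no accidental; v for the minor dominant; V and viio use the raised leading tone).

VI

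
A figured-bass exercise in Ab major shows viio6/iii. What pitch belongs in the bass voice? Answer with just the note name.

The applied chord viio6/iii is rooted on B: B-D-F.
The figure 6 means first inversion — the third is in the bass.

D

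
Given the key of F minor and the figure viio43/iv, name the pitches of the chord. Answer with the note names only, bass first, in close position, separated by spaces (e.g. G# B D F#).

viio43/iv is a secondary leading-tone chord. The target iv is Bb in F minor; the applied chord is rooted a semitone below, on A.
Building a fully diminished seventh chord on A gives A-C-Eb-Gb.
With the 43 figure the chord is in second inversion; from the bass Eb upward in close position it reads Eb-Gb-A-C.

Eb Gb A C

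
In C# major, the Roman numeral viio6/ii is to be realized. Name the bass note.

The applied chord viio6/ii is rooted on C##: C##-E#-G#.
The figure 6 means first inversion — the third is in the bass.

E#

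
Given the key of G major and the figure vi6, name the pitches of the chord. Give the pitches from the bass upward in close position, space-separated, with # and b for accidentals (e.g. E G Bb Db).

The numeral's case and figure indicate a minor triad. In G major its root, the sixth degree, is E.
Stacking thirds from E gives E-G-B.
The figured bass 6 indicates first inversion, placing the third (G) in the bass: G-B-E.

G B E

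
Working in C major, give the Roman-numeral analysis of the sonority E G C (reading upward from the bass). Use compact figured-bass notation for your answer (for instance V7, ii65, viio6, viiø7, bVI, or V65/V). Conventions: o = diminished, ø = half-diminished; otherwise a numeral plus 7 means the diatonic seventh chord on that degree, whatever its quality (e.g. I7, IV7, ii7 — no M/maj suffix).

The pitches C-E-G form a major triad rooted on C.
In C major, C is the tonic; the diatonic major triad there is I.
With E in the bass the chord is in first inversion, so the figured bass is 6.

I6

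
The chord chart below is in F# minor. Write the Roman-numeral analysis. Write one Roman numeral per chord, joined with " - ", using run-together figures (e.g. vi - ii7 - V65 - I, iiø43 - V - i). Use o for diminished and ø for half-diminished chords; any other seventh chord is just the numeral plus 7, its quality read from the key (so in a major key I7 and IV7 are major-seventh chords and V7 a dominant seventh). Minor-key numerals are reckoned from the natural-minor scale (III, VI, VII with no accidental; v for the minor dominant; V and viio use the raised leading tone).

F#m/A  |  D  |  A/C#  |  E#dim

F#m/A: minor triad on F# = scale degree 1 → i6.
D has root D, degree 6 in F# minor, so VI.
A/C#: root A is the mediant; major triad there is III6.
E#dim: diminished triad on E# = scale degree 7 → viio.

i6 - VI - III6 - viio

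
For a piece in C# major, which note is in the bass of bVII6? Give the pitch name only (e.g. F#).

bVII in C# major has root B; the chord is B-D#-F#.
The figure 6 means first inversion — the third is in the bass.

D#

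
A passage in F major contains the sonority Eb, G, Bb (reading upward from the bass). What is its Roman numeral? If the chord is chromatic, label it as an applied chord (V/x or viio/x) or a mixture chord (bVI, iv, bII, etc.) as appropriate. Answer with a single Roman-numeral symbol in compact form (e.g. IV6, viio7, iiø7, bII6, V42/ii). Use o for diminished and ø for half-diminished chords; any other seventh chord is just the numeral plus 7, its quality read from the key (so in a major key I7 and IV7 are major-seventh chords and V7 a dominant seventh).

bVII

The pitches Eb-G-Bb form a major triad rooted on Eb.
Eb is the lowered seventh degree of F major (diatonic 7 would be E). This is a major triad on the lowered seventh degree (the subtonic), borrowed from the parallel minor.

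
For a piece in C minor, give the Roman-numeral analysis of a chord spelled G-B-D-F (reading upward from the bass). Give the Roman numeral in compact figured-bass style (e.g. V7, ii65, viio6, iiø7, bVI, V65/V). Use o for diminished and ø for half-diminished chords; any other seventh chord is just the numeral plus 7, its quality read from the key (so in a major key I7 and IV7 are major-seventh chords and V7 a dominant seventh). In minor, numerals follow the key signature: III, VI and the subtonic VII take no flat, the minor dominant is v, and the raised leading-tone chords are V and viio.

V7

Stacked in thirds the chord is G-B-D-F: a dominant seventh chord on G.
G is scale degree 5 in C minor, and a dominant seventh chord on that degree is written V7.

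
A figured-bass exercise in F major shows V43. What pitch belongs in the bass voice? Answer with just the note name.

G

V in F major has root C; the chord is C-E-G-Bb.
The figure 43 means second inversion — the fifth is in the bass.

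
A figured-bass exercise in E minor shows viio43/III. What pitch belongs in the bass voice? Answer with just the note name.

C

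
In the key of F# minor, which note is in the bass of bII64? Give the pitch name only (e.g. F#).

bII in F# minor has root G; the chord is G-B-D.
The figure 64 means second inversion — the fifth is in the bass.

D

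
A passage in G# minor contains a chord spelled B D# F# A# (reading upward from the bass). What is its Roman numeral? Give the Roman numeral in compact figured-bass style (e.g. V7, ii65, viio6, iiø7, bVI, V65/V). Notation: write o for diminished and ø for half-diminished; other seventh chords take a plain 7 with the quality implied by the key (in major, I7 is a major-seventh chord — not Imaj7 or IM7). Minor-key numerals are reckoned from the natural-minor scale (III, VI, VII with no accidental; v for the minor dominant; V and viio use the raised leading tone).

III7

The pitches B-D#-F#-A# form a major seventh chord rooted on B.
B is scale degree 3 in G# minor, and a major seventh chord on that degree is written III7.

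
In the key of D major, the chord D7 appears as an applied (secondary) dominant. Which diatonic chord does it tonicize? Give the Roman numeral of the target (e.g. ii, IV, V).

The chord is a dominant seventh chord on D.
A dominant resolves down a perfect fifth: D → G. In D major, G is scale degree 4, i.e. IV.

IV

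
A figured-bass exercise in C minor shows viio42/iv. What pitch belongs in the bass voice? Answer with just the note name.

The applied chord viio42/iv is rooted on E: E-G-Bb-Db.
The figure 42 means third inversion — the seventh is in the bass.

Db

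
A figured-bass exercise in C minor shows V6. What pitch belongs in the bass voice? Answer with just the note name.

B

V in C minor has root G; the chord is G-B-D.
The figure 6 means first inversion — the third is in the bass.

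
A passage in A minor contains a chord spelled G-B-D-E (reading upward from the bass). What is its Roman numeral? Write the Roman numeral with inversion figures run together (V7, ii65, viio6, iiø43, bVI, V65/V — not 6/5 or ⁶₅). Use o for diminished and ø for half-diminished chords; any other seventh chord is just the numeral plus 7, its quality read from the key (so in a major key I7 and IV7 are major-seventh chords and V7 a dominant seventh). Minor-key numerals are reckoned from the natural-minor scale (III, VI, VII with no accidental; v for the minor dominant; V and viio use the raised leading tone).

v65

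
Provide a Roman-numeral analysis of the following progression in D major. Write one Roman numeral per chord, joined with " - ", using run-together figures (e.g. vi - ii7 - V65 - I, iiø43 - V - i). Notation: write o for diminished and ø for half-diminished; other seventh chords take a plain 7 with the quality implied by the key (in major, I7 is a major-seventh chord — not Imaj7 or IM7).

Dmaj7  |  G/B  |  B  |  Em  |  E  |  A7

I7 - IV6 - V/ii - ii - V/V - V7

Dmaj7: major seventh chord on D = scale degree 1 → I7.
G/B has root G, degree 4 in D major, so IV6.
B: chromatic; B is V of ii, so V/ii.
Em has root E, degree 2 in D major, so ii.
E: chromatic; E is V of V, so V/V.
A7: root A is the dominant; dominant seventh chord there is V7.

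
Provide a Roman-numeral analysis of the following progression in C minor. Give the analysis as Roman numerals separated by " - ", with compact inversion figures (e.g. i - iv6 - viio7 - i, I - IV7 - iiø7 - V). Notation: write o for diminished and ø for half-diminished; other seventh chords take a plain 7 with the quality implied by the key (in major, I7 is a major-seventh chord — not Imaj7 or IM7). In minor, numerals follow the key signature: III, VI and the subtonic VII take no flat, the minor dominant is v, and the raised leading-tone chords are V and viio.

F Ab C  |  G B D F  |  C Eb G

F-Ab-C: minor triad on F = scale degree 4 → iv.
G-B-D-F has root G, degree 5 in C minor, so V7.
C-Eb-G: minor triad on C = scale degree 1 → i.

iv - V7 - i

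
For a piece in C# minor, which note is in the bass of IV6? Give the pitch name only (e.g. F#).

IV in C# minor has root F#; the chord is F#-A#-C#.
The figure 6 means first inversion — the third is in the bass.

A#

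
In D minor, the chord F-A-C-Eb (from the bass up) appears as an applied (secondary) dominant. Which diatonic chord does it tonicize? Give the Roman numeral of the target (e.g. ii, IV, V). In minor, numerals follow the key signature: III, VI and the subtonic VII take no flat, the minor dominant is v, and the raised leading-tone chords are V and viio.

VI

The chord is a dominant seventh chord on F.
A dominant resolves down a perfect fifth: F → Bb. In D minor, Bb is scale degree 6, i.e. VI.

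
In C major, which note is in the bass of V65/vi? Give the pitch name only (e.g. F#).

G#

The applied chord V65/vi is rooted on E: E-G#-B-D.
The figure 65 means first inversion — the third is in the bass.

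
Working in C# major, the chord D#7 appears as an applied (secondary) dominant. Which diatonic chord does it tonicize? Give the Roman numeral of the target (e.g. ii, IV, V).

V

The chord is a dominant seventh chord on D#.
A dominant resolves down a perfect fifth: D# → G#. In C# major, G# is scale degree 5, i.e. V.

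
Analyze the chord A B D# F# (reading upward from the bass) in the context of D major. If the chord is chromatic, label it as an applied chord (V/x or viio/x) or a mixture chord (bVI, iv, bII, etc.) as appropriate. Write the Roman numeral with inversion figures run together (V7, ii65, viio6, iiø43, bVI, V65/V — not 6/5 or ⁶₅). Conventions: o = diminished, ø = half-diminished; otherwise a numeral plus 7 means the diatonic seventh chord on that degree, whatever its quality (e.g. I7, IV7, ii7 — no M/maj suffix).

V42/ii

Stacked in thirds the chord is B-D#-F#-A: a dominant seventh chord on B.
B is not a diatonic chord root with this quality in D major, but it lies a perfect fifth above E (ii), so the chord functions as an applied dominant of ii.
With A in the bass the chord is in third inversion, so the figured bass is 42.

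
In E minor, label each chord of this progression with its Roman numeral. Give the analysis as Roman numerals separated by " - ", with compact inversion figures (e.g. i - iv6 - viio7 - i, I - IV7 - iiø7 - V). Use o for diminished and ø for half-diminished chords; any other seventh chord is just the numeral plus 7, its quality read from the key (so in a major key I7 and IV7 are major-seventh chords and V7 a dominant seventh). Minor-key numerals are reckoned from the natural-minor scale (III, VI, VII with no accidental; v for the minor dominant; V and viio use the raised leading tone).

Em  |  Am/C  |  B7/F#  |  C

Em: root E is the tonic; minor triad there is i.
Am/C: root A is the subdominant; minor triad there is iv6.
B7/F#: root B is the dominant; dominant seventh chord there is V43.
C: major triad on C = scale degree 6 → VI.

i - iv6 - V43 - VI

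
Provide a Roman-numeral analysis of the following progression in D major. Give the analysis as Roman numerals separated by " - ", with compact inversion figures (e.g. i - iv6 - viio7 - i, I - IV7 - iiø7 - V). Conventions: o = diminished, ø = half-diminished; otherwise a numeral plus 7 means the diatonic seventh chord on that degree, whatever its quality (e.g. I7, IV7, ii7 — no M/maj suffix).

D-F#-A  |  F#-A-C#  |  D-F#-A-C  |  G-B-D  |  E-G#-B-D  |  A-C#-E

D-F#-A has root D, degree 1 in D major, so I.
F#-A-C# has root F#, degree 3 in D major, so iii.
D-F#-A-C: a dominant seventh chord on D, the applied dominant of IV → V7/IV.
G-B-D: major triad on G = scale degree 4 → IV.
E-G#-B-D: a dominant seventh chord on E, the applied dominant of V → V7/V.
A-C#-E: root A is the dominant; major triad there is V.

I - iii - V7/IV - IV - V7/V - V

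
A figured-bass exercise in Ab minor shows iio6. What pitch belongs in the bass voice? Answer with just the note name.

iio in Ab minor has root Bb; the chord is Bb-Db-Fb.
The figure 6 means first inversion — the third is in the bass.

Db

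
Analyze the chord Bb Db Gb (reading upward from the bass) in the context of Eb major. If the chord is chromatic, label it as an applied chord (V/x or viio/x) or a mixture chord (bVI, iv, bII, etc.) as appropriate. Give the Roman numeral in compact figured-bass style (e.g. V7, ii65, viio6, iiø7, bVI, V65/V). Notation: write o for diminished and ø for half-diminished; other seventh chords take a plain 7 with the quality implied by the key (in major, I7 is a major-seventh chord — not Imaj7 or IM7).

bIII6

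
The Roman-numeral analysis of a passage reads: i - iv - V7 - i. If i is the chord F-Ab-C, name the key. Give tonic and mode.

F minor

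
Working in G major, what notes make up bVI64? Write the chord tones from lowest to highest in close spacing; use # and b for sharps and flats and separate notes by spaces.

Bb Eb G

bVI64 is a major triad on the lowered sixth degree, borrowed from the parallel minor. In G major that root is Eb.
So the chord is Eb-G-Bb, a major triad.
With the 64 figure the chord is in second inversion; from the bass Bb upward in close position it reads Bb-Eb-G.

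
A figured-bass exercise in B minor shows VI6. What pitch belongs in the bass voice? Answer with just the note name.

B

VI in B minor has root G; the chord is G-B-D.
The figure 6 means first inversion — the third is in the bass.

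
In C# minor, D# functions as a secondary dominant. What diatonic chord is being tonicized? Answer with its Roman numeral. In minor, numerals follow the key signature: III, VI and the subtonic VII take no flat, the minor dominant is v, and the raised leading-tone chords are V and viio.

V

The chord is a major triad on D#.
A dominant resolves down a perfect fifth: D# → G#. In C# minor, G# is scale degree 5, i.e. V.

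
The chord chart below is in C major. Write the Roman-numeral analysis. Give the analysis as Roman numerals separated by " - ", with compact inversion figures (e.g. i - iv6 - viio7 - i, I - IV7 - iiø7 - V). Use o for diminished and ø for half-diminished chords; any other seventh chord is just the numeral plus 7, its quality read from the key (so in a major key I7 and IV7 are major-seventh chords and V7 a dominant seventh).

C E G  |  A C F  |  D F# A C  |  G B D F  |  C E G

I - IV6 - V7/V - V7 - I

C-E-G: major triad on C = scale degree 1 → I.
A-C-F: root F is the subdominant; major triad there is IV6.
D-F#-A-C: chromatic; D is V of V, so V7/V.
G-B-D-F has root G, degree 5 in C major, so V7.
C-E-G: major triad on C = scale degree 1 → I.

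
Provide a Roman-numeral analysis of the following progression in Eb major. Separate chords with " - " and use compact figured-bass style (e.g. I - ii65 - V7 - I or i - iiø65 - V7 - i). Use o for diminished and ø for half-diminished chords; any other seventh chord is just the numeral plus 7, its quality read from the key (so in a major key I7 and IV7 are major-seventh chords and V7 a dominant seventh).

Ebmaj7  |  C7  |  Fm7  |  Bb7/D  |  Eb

Ebmaj7: major seventh chord on Eb = scale degree 1 → I7.
C7 is the secondary dominant of ii (dominant seventh chord on C): V7/ii.
Fm7: root F is the supertonic; minor seventh chord there is ii7.
Bb7/D: root Bb is the dominant; dominant seventh chord there is V65.
Eb: root Eb is the tonic; major triad there is I.

I7 - V7/ii - ii7 - V65 - I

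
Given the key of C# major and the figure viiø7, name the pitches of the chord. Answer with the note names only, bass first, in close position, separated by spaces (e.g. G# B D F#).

B# D# F# A#

The numeral's case and figure indicate a half-diminished seventh chord. In C# major its root, the leading tone, is B#.
That chord is spelled B#-D#-F#-A#.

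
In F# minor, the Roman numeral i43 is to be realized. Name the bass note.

C#

i in F# minor has root F#; the chord is F#-A-C#-E.
The figure 43 means second inversion — the fifth is in the bass.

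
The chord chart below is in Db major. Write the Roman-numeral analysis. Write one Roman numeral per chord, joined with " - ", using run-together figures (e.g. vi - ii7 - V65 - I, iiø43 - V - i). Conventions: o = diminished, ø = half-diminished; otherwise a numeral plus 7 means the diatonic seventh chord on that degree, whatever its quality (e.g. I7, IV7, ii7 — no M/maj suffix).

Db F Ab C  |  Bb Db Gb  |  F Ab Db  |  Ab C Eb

I7 - IV6 - I6 - V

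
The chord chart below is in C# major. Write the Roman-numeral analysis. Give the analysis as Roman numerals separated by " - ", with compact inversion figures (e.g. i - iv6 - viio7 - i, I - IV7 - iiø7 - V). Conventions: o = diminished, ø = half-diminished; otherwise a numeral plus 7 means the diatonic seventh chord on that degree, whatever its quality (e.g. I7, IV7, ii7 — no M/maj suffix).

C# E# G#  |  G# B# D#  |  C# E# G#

C#-E#-G# has root C#, degree 1 in C# major, so I.
G#-B#-D# has root G#, degree 5 in C# major, so V.
C#-E#-G# has root C#, degree 1 in C# major, so I.

I - V - I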